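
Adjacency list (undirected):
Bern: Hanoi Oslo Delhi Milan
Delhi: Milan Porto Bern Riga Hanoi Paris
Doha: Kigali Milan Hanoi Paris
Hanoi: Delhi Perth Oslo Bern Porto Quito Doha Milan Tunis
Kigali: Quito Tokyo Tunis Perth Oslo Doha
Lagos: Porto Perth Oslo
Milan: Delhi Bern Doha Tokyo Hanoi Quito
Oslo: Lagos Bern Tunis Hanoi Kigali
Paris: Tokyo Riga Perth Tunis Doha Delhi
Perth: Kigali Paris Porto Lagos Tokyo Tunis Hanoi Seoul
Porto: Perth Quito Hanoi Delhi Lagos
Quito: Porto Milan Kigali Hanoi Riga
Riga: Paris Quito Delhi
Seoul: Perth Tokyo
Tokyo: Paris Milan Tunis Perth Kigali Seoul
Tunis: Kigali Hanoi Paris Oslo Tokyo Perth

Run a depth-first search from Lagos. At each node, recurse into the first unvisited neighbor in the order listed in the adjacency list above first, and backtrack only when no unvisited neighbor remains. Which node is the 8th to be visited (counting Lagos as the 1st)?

Visit Lagos
Lagos → Porto
Porto → Perth
Perth → Kigali
Kigali → Quito
Quito → Milan
Milan → Delhi
Delhi → Bern
Bern → Hanoi
Hanoi → Oslo
Oslo → Tunis
Tunis → Paris
Paris → Tokyo
Tokyo → Seoul
Paris → Riga
Paris → Doha

Visit order: Lagos, Porto, Perth, Kigali, Quito, Milan, Delhi, Bern, Hanoi, Oslo, Tunis, Paris, Tokyo, Seoul, Riga, Doha

Bern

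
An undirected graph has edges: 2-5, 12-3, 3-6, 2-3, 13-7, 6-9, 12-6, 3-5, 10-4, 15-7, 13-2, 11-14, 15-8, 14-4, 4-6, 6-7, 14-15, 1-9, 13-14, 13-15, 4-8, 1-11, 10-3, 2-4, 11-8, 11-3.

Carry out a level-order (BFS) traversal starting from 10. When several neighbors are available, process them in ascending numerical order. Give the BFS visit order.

Visit 10; enqueue 3, 4 → queue [3, 4]
Visit 3; enqueue 2, 5, 6, 11, 12 → queue [4, 2, 5, 6, 11, 12]
Visit 4; enqueue 8, 14 → queue [2, 5, 6, 11, 12, 8, 14]
Visit 2; enqueue 13 → queue [5, 6, 11, 12, 8, 14, 13]
Visit 5 → queue [6, 11, 12, 8, 14, 13]
Visit 6; enqueue 7, 9 → queue [11, 12, 8, 14, 13, 7, 9]
Visit 11; enqueue 1 → queue [12, 8, 14, 13, 7, 9, 1]
Visit 12 → queue [8, 14, 13, 7, 9, 1]
Visit 8; enqueue 15 → queue [14, 13, 7, 9, 1, 15]
Visit 14 → queue [13, 7, 9, 1, 15]
Visit 13 → queue [7, 9, 1, 15]
Visit 7 → queue [9, 1, 15]
Visit 9 → queue [1, 15]
Visit 1 → queue [15]
Visit 15 → queue []

10 -> 3 -> 4 -> 2 -> 5 -> 6 -> 11 -> 12 -> 8 -> 14 -> 13 -> 7 -> 9 -> 1 -> 15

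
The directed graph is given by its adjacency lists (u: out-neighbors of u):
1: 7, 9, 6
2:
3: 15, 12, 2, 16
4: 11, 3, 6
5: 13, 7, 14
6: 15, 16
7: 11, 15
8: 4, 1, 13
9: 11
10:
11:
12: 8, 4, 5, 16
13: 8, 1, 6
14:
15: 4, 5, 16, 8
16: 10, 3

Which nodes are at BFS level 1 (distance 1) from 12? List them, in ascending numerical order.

Level 0: 12
Level 1: 4, 5, 8, 16
Level 2: 1, 3, 6, 7, 10, 11, 13, 14
Level 3: 2, 9, 15

4, 5, 8, 16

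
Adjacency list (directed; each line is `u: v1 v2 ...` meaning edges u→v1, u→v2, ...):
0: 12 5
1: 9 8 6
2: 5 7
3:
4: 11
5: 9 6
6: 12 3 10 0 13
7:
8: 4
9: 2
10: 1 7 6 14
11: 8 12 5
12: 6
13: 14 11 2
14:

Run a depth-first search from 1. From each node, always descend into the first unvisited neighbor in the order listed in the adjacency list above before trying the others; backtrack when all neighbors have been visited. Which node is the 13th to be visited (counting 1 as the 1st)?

11

Visit 1
1 → 9
9 → 2
2 → 5
5 → 6
6 → 12
6 → 3
6 → 10
10 → 7
10 → 14
6 → 0
6 → 13
13 → 11
11 → 8
8 → 4

Visit order: 1, 9, 2, 5, 6, 12, 3, 10, 7, 14, 0, 13, 11, 8, 4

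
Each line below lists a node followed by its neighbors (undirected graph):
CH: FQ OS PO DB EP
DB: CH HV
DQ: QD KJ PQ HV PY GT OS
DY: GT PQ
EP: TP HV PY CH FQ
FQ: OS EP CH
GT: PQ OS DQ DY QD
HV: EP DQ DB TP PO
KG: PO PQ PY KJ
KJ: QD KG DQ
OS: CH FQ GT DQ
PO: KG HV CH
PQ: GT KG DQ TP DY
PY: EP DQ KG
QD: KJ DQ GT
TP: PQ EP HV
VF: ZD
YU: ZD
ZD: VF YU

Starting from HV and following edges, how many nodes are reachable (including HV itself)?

16

BFS from HV visits: HV, EP, DQ, DB, TP, PO, PY, CH, FQ, QD, KJ, PQ, GT, OS, KG, DY
Reachable nodes: 16 of 19 total.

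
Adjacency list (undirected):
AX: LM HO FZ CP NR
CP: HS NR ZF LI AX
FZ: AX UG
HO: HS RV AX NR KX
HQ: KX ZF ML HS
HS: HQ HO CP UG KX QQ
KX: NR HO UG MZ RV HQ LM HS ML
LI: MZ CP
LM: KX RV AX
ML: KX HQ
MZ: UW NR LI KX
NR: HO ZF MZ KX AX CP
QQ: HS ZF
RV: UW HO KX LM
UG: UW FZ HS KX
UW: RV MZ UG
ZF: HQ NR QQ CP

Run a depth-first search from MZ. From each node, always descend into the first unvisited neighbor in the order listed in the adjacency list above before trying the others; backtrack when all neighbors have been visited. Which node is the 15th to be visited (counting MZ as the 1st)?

Visit MZ
MZ → UW
UW → RV
RV → HO
HO → HS
HS → HQ
HQ → KX
KX → NR
NR → ZF
ZF → QQ
ZF → CP
CP → LI
CP → AX
AX → LM
AX → FZ
FZ → UG
KX → ML

Visit order: MZ, UW, RV, HO, HS, HQ, KX, NR, ZF, QQ, CP, LI, AX, LM, FZ, UG, ML

FZ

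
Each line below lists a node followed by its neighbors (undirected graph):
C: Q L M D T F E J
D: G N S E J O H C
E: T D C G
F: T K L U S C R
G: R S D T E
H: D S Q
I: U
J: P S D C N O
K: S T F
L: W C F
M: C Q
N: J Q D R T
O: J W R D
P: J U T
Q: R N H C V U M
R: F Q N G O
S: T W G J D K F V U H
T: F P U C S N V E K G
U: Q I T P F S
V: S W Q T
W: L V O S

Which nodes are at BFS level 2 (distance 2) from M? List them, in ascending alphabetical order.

Level 0: M
Level 1: C, Q
Level 2: D, E, F, H, J, L, N, R, T, U, V
Level 3: G, I, K, O, P, S, W

D, E, F, H, J, L, N, R, T, U, V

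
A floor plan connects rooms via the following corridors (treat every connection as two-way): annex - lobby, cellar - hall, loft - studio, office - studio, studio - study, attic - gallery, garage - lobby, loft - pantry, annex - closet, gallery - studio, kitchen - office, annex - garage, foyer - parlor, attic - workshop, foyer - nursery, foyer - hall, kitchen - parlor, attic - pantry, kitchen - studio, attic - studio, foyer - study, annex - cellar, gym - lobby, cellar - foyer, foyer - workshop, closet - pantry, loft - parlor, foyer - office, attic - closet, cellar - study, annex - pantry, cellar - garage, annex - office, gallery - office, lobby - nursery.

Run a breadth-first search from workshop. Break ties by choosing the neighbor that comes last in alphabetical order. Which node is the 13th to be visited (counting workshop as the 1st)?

Visit workshop; enqueue foyer, attic → queue [foyer, attic]
Visit foyer; enqueue study, parlor, office, nursery, hall, cellar → queue [attic, study, parlor, office, nursery, hall, cellar]
Visit attic; enqueue studio, pantry, gallery, closet → queue [study, parlor, office, nursery, hall, cellar, studio, pantry, gallery, closet]
Visit study → queue [parlor, office, nursery, hall, cellar, studio, pantry, gallery, closet]
Visit parlor; enqueue loft, kitchen → queue [office, nursery, hall, cellar, studio, pantry, gallery, closet, loft, kitchen]
Visit office; enqueue annex → queue [nursery, hall, cellar, studio, pantry, gallery, closet, loft, kitchen, annex]
Visit nursery; enqueue lobby → queue [hall, cellar, studio, pantry, gallery, closet, loft, kitchen, annex, lobby]
Visit hall → queue [cellar, studio, pantry, gallery, closet, loft, kitchen, annex, lobby]
Visit cellar; enqueue garage → queue [studio, pantry, gallery, closet, loft, kitchen, annex, lobby, garage]
Visit studio → queue [pantry, gallery, closet, loft, kitchen, annex, lobby, garage]
Visit pantry → queue [gallery, closet, loft, kitchen, annex, lobby, garage]
Visit gallery → queue [closet, loft, kitchen, annex, lobby, garage]
Visit closet → queue [loft, kitchen, annex, lobby, garage]
Visit loft → queue [kitchen, annex, lobby, garage]
Visit kitchen → queue [annex, lobby, garage]
Visit annex → queue [lobby, garage]
Visit lobby; enqueue gym → queue [garage, gym]
Visit garage → queue [gym]
Visit gym → queue []

Visit order: workshop, foyer, attic, study, parlor, office, nursery, hall, cellar, studio, pantry, gallery, closet, loft, kitchen, annex, lobby, garage, gym

closet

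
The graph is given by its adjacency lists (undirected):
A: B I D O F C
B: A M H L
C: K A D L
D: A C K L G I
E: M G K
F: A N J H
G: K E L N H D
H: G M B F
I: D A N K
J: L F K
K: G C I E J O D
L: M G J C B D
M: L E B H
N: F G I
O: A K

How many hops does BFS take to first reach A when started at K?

2

Level 0: K
Level 1: C, D, E, G, I, J, O
Level 2: A, F, H, L, M, N
Level 3: B
A first appears at level 2.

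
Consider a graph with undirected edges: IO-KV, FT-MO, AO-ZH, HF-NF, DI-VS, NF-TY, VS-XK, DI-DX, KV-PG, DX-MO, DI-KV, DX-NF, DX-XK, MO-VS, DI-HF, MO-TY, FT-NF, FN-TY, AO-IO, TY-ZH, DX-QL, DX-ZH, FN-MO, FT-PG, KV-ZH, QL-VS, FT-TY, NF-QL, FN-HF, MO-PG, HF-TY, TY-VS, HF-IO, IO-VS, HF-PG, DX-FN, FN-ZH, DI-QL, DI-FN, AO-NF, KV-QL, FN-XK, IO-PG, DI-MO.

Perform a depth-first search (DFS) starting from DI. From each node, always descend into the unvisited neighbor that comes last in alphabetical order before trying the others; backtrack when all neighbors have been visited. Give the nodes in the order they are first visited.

Visit DI
DI → VS
VS → XK
XK → FN
FN → ZH
ZH → TY
TY → NF
NF → QL
QL → KV
KV → PG
PG → MO
MO → FT
MO → DX
PG → IO
IO → HF
IO → AO

DI → VS → XK → FN → ZH → TY → NF → QL → KV → PG → MO → FT → DX → IO → HF → AO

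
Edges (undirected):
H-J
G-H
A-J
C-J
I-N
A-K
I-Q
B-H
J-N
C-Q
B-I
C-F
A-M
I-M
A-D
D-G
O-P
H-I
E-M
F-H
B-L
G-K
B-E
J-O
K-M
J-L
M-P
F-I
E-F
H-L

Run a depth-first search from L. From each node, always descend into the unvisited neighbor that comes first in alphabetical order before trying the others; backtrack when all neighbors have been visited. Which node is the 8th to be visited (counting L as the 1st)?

D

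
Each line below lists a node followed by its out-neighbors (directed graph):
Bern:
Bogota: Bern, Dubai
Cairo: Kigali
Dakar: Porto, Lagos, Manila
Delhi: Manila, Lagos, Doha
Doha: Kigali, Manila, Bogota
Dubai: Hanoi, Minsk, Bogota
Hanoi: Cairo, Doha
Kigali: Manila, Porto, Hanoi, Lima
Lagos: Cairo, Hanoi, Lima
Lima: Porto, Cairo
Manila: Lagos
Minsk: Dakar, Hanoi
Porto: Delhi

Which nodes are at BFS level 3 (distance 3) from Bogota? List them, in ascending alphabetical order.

Level 0: Bogota
Level 1: Bern, Dubai
Level 2: Hanoi, Minsk
Level 3: Cairo, Dakar, Doha
Level 4: Kigali, Lagos, Manila, Porto
Level 5: Delhi, Lima

Cairo, Dakar, Doha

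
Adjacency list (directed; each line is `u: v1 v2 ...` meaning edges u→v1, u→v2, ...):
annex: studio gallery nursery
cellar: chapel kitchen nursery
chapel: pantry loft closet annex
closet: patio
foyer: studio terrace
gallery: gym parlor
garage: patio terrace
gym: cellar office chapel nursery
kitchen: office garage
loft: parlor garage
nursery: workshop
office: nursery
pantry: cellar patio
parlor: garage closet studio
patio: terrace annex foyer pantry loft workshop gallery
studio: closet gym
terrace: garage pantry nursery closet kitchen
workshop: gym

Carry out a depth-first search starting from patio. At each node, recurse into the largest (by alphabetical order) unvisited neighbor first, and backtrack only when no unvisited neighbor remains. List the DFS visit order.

patio → workshop → gym → office → nursery → chapel → pantry → cellar → kitchen → garage → terrace → closet → loft → parlor → studio → annex → gallery → foyer

Visit patio
patio → workshop
workshop → gym
gym → office
office → nursery
gym → chapel
chapel → pantry
pantry → cellar
cellar → kitchen
kitchen → garage
garage → terrace
terrace → closet
chapel → loft
loft → parlor
parlor → studio
chapel → annex
annex → gallery
patio → foyer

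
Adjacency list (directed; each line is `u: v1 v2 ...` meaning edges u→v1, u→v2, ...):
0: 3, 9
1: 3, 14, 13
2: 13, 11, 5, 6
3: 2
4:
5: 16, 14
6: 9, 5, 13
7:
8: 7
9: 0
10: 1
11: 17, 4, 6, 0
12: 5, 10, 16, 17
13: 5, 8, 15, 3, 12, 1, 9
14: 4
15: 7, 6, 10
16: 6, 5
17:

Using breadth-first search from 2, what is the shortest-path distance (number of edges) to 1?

Level 0: 2
Level 1: 5, 6, 11, 13
Level 2: 0, 1, 3, 4, 8, 9, 12, 14, 15, 16, 17
Level 3: 7, 10
1 first appears at level 2.

2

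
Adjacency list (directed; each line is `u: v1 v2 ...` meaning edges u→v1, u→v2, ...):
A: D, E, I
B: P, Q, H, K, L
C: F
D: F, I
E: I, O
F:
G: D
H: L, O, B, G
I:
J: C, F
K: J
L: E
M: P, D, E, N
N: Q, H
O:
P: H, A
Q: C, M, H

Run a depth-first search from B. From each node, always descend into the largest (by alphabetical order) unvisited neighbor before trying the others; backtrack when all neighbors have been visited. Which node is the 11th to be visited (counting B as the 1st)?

Visit B
B → Q
Q → M
M → P
P → H
H → O
H → L
L → E
E → I
H → G
G → D
D → F
P → A
M → N
Q → C
B → K
K → J

Visit order: B, Q, M, P, H, O, L, E, I, G, D, F, A, N, C, K, J

D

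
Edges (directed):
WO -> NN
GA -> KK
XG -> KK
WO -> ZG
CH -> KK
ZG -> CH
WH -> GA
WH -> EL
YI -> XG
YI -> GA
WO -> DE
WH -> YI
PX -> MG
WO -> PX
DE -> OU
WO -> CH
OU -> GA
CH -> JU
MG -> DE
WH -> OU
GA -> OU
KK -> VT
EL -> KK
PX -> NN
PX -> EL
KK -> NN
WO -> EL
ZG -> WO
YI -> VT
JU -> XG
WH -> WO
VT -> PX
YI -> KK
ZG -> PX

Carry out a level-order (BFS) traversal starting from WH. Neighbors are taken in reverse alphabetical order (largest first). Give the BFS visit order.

Visit WH; enqueue YI, WO, OU, GA, EL → queue [YI, WO, OU, GA, EL]
Visit YI; enqueue XG, VT, KK → queue [WO, OU, GA, EL, XG, VT, KK]
Visit WO; enqueue ZG, PX, NN, DE, CH → queue [OU, GA, EL, XG, VT, KK, ZG, PX, NN, DE, CH]
Visit OU → queue [GA, EL, XG, VT, KK, ZG, PX, NN, DE, CH]
Visit GA → queue [EL, XG, VT, KK, ZG, PX, NN, DE, CH]
Visit EL → queue [XG, VT, KK, ZG, PX, NN, DE, CH]
Visit XG → queue [VT, KK, ZG, PX, NN, DE, CH]
Visit VT → queue [KK, ZG, PX, NN, DE, CH]
Visit KK → queue [ZG, PX, NN, DE, CH]
Visit ZG → queue [PX, NN, DE, CH]
Visit PX; enqueue MG → queue [NN, DE, CH, MG]
Visit NN → queue [DE, CH, MG]
Visit DE → queue [CH, MG]
Visit CH; enqueue JU → queue [MG, JU]
Visit MG → queue [JU]
Visit JU → queue []

WH, YI, WO, OU, GA, EL, XG, VT, KK, ZG, PX, NN, DE, CH, MG, JU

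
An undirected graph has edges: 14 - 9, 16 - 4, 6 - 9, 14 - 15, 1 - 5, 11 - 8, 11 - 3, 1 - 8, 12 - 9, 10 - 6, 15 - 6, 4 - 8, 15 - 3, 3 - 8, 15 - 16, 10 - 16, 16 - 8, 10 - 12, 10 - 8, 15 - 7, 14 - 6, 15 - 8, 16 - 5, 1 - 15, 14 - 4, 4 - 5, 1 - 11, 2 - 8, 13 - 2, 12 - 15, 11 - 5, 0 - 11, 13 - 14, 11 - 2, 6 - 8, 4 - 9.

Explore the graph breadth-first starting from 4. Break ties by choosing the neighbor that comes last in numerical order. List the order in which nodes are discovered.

4 16 14 9 8 5 15 10 13 6 12 11 3 2 1 7 0

Visit 4; enqueue 16, 14, 9, 8, 5 → queue [16, 14, 9, 8, 5]
Visit 16; enqueue 15, 10 → queue [14, 9, 8, 5, 15, 10]
Visit 14; enqueue 13, 6 → queue [9, 8, 5, 15, 10, 13, 6]
Visit 9; enqueue 12 → queue [8, 5, 15, 10, 13, 6, 12]
Visit 8; enqueue 11, 3, 2, 1 → queue [5, 15, 10, 13, 6, 12, 11, 3, 2, 1]
Visit 5 → queue [15, 10, 13, 6, 12, 11, 3, 2, 1]
Visit 15; enqueue 7 → queue [10, 13, 6, 12, 11, 3, 2, 1, 7]
Visit 10 → queue [13, 6, 12, 11, 3, 2, 1, 7]
Visit 13 → queue [6, 12, 11, 3, 2, 1, 7]
Visit 6 → queue [12, 11, 3, 2, 1, 7]
Visit 12 → queue [11, 3, 2, 1, 7]
Visit 11; enqueue 0 → queue [3, 2, 1, 7, 0]
Visit 3 → queue [2, 1, 7, 0]
Visit 2 → queue [1, 7, 0]
Visit 1 → queue [7, 0]
Visit 7 → queue [0]
Visit 0 → queue []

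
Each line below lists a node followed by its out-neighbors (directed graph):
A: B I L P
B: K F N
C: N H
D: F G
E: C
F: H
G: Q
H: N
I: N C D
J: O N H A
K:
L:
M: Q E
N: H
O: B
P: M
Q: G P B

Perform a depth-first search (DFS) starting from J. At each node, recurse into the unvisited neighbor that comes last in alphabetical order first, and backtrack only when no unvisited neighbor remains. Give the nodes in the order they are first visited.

J → O → B → N → H → K → F → A → P → M → Q → G → E → C → L → I → D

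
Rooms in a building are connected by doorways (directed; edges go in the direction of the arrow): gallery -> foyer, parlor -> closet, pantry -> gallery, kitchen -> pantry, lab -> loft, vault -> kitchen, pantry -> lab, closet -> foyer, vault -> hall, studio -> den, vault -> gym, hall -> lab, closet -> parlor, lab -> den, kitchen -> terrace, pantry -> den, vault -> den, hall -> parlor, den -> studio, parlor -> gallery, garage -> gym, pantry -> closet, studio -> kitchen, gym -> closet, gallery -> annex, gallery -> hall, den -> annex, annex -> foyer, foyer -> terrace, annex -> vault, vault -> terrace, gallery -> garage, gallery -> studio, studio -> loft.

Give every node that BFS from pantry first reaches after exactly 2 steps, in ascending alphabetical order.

annex, foyer, garage, hall, loft, parlor, studio

Level 0: pantry
Level 1: closet, den, gallery, lab
Level 2: annex, foyer, garage, hall, loft, parlor, studio
Level 3: gym, kitchen, terrace, vault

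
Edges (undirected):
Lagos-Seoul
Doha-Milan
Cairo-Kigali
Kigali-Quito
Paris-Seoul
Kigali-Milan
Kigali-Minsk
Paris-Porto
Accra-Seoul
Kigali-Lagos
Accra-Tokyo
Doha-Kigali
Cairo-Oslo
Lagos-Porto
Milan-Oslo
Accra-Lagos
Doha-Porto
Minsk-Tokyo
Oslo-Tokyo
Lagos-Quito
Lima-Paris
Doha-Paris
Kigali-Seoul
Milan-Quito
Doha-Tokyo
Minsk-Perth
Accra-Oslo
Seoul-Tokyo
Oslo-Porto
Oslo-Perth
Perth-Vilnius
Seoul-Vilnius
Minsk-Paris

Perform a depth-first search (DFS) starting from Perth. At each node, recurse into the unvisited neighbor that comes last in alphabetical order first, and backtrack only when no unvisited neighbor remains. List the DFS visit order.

Visit Perth
Perth → Vilnius
Vilnius → Seoul
Seoul → Tokyo
Tokyo → Oslo
Oslo → Porto
Porto → Paris
Paris → Minsk
Minsk → Kigali
Kigali → Quito
Quito → Milan
Milan → Doha
Quito → Lagos
Lagos → Accra
Kigali → Cairo
Paris → Lima

Perth -> Vilnius -> Seoul -> Tokyo -> Oslo -> Porto -> Paris -> Minsk -> Kigali -> Quito -> Milan -> Doha -> Lagos -> Accra -> Cairo -> Lima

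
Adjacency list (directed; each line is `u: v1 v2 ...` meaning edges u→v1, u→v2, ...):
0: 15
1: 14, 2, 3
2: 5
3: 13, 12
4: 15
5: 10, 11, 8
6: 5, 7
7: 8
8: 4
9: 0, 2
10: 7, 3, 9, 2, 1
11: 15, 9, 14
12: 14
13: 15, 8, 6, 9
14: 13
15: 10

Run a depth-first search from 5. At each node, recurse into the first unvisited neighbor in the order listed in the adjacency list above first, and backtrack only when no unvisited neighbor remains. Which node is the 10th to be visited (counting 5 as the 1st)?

Visit 5
5 → 10
10 → 7
7 → 8
8 → 4
4 → 15
10 → 3
3 → 13
13 → 6
13 → 9
9 → 0
9 → 2
3 → 12
12 → 14
10 → 1
5 → 11

Visit order: 5, 10, 7, 8, 4, 15, 3, 13, 6, 9, 0, 2, 12, 14, 1, 11

9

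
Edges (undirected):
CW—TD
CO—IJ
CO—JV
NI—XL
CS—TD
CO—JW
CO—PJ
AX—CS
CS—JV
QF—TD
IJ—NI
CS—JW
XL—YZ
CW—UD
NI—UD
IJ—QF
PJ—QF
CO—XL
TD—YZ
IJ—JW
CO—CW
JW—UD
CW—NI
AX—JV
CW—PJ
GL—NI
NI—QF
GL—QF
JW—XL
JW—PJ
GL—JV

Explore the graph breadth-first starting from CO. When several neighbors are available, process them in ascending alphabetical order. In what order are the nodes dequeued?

Visit CO; enqueue CW, IJ, JV, JW, PJ, XL → queue [CW, IJ, JV, JW, PJ, XL]
Visit CW; enqueue NI, TD, UD → queue [IJ, JV, JW, PJ, XL, NI, TD, UD]
Visit IJ; enqueue QF → queue [JV, JW, PJ, XL, NI, TD, UD, QF]
Visit JV; enqueue AX, CS, GL → queue [JW, PJ, XL, NI, TD, UD, QF, AX, CS, GL]
Visit JW → queue [PJ, XL, NI, TD, UD, QF, AX, CS, GL]
Visit PJ → queue [XL, NI, TD, UD, QF, AX, CS, GL]
Visit XL; enqueue YZ → queue [NI, TD, UD, QF, AX, CS, GL, YZ]
Visit NI → queue [TD, UD, QF, AX, CS, GL, YZ]
Visit TD → queue [UD, QF, AX, CS, GL, YZ]
Visit UD → queue [QF, AX, CS, GL, YZ]
Visit QF → queue [AX, CS, GL, YZ]
Visit AX → queue [CS, GL, YZ]
Visit CS → queue [GL, YZ]
Visit GL → queue [YZ]
Visit YZ → queue []

CO, CW, IJ, JV, JW, PJ, XL, NI, TD, UD, QF, AX, CS, GL, YZ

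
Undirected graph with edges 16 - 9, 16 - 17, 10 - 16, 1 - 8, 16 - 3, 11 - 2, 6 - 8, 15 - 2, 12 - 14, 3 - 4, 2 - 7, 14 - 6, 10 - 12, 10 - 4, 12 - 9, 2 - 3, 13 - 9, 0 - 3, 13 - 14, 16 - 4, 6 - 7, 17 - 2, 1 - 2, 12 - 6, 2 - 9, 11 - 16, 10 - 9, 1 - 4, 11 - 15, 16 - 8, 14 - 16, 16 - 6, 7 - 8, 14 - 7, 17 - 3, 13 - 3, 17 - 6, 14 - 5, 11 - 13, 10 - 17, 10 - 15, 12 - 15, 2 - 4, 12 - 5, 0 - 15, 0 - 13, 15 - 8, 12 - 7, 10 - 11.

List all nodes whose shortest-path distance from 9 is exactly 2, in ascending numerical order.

0, 1, 3, 4, 5, 6, 7, 8, 11, 14, 15, 17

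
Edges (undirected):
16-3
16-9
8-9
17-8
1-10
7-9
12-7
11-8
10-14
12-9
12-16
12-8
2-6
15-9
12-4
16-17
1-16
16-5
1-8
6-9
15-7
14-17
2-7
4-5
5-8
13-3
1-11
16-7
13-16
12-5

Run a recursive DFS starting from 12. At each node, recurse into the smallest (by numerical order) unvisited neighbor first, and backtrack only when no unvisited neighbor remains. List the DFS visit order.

12 → 4 → 5 → 8 → 1 → 10 → 14 → 17 → 16 → 3 → 13 → 7 → 2 → 6 → 9 → 15 → 11

Visit 12
12 → 4
4 → 5
5 → 8
8 → 1
1 → 10
10 → 14
14 → 17
17 → 16
16 → 3
3 → 13
16 → 7
7 → 2
2 → 6
6 → 9
9 → 15
1 → 11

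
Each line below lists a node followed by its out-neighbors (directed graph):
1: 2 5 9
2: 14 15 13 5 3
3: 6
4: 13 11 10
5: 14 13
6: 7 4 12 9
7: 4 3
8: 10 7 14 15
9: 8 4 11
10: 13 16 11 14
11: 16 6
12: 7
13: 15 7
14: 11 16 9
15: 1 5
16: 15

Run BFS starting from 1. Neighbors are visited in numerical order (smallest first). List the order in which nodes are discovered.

Visit 1; enqueue 2, 5, 9 → queue [2, 5, 9]
Visit 2; enqueue 3, 13, 14, 15 → queue [5, 9, 3, 13, 14, 15]
Visit 5 → queue [9, 3, 13, 14, 15]
Visit 9; enqueue 4, 8, 11 → queue [3, 13, 14, 15, 4, 8, 11]
Visit 3; enqueue 6 → queue [13, 14, 15, 4, 8, 11, 6]
Visit 13; enqueue 7 → queue [14, 15, 4, 8, 11, 6, 7]
Visit 14; enqueue 16 → queue [15, 4, 8, 11, 6, 7, 16]
Visit 15 → queue [4, 8, 11, 6, 7, 16]
Visit 4; enqueue 10 → queue [8, 11, 6, 7, 16, 10]
Visit 8 → queue [11, 6, 7, 16, 10]
Visit 11 → queue [6, 7, 16, 10]
Visit 6; enqueue 12 → queue [7, 16, 10, 12]
Visit 7 → queue [16, 10, 12]
Visit 16 → queue [10, 12]
Visit 10 → queue [12]
Visit 12 → queue []

1, 2, 5, 9, 3, 13, 14, 15, 4, 8, 11, 6, 7, 16, 10, 12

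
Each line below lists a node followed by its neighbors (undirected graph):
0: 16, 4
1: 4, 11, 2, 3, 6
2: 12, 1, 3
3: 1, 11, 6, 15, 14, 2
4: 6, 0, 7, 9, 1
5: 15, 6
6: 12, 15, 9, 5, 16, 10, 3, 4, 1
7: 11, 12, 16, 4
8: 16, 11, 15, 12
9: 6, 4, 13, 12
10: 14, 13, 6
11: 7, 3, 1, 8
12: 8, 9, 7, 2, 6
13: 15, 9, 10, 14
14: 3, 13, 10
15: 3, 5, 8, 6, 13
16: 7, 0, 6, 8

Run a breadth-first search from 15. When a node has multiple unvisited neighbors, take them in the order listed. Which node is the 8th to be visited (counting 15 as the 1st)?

11

Visit 15; enqueue 3, 5, 8, 6, 13 → queue [3, 5, 8, 6, 13]
Visit 3; enqueue 1, 11, 14, 2 → queue [5, 8, 6, 13, 1, 11, 14, 2]
Visit 5 → queue [8, 6, 13, 1, 11, 14, 2]
Visit 8; enqueue 16, 12 → queue [6, 13, 1, 11, 14, 2, 16, 12]
Visit 6; enqueue 9, 10, 4 → queue [13, 1, 11, 14, 2, 16, 12, 9, 10, 4]
Visit 13 → queue [1, 11, 14, 2, 16, 12, 9, 10, 4]
Visit 1 → queue [11, 14, 2, 16, 12, 9, 10, 4]
Visit 11; enqueue 7 → queue [14, 2, 16, 12, 9, 10, 4, 7]
Visit 14 → queue [2, 16, 12, 9, 10, 4, 7]
Visit 2 → queue [16, 12, 9, 10, 4, 7]
Visit 16; enqueue 0 → queue [12, 9, 10, 4, 7, 0]
Visit 12 → queue [9, 10, 4, 7, 0]
Visit 9 → queue [10, 4, 7, 0]
Visit 10 → queue [4, 7, 0]
Visit 4 → queue [7, 0]
Visit 7 → queue [0]
Visit 0 → queue []

Visit order: 15, 3, 5, 8, 6, 13, 1, 11, 14, 2, 16, 12, 9, 10, 4, 7, 0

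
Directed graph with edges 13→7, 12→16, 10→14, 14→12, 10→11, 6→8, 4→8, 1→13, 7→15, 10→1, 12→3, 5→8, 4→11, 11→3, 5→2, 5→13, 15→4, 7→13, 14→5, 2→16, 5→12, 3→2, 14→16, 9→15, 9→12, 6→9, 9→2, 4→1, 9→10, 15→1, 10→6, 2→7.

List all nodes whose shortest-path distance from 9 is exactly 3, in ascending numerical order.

5, 8, 13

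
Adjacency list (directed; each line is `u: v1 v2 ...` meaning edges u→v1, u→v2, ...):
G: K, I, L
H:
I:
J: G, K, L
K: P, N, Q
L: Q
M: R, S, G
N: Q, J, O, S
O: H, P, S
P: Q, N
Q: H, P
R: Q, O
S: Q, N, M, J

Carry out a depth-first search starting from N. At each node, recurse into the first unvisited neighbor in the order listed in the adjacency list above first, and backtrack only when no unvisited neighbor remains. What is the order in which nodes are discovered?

Visit N
N → Q
Q → H
Q → P
N → J
J → G
G → K
G → I
G → L
N → O
O → S
S → M
M → R

N -> Q -> H -> P -> J -> G -> K -> I -> L -> O -> S -> M -> R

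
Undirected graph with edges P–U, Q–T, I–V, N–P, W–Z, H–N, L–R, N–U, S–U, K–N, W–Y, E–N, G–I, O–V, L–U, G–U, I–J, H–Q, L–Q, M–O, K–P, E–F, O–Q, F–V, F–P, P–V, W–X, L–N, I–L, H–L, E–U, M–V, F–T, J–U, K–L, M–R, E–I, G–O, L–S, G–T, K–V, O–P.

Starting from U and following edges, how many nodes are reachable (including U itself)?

18

BFS from U visits: U, S, P, N, L, J, G, E, V, O, K, F, H, R, Q, I, T, M
Reachable nodes: 18 of 22 total.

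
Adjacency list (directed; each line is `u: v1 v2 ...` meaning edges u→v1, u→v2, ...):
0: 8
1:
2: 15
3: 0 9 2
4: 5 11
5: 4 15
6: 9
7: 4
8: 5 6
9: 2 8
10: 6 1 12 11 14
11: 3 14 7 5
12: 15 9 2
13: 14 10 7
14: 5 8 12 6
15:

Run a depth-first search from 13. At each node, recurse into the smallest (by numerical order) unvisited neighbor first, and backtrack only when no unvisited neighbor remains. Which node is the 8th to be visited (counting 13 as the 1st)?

Visit 13
13 → 7
7 → 4
4 → 5
5 → 15
4 → 11
11 → 3
3 → 0
0 → 8
8 → 6
6 → 9
9 → 2
11 → 14
14 → 12
13 → 10
10 → 1

Visit order: 13, 7, 4, 5, 15, 11, 3, 0, 8, 6, 9, 2, 14, 12, 10, 1

0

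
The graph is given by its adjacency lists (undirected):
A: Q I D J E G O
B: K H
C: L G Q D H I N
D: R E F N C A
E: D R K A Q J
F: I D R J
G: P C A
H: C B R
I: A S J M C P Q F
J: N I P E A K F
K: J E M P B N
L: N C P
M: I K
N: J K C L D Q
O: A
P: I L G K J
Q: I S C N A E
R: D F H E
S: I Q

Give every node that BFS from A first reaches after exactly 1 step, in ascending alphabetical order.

D, E, G, I, J, O, Q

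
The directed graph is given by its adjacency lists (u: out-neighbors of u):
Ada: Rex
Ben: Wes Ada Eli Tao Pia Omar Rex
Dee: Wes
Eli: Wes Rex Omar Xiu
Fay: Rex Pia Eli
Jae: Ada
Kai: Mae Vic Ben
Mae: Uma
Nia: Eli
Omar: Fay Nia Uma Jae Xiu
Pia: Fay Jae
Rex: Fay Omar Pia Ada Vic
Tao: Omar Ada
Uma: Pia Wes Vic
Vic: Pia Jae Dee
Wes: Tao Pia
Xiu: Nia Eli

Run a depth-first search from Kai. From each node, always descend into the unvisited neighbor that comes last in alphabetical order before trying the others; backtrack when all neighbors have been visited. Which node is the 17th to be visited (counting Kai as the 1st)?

Visit Kai
Kai → Vic
Vic → Pia
Pia → Jae
Jae → Ada
Ada → Rex
Rex → Omar
Omar → Xiu
Xiu → Nia
Nia → Eli
Eli → Wes
Wes → Tao
Omar → Uma
Omar → Fay
Vic → Dee
Kai → Mae
Kai → Ben

Visit order: Kai, Vic, Pia, Jae, Ada, Rex, Omar, Xiu, Nia, Eli, Wes, Tao, Uma, Fay, Dee, Mae, Ben

Ben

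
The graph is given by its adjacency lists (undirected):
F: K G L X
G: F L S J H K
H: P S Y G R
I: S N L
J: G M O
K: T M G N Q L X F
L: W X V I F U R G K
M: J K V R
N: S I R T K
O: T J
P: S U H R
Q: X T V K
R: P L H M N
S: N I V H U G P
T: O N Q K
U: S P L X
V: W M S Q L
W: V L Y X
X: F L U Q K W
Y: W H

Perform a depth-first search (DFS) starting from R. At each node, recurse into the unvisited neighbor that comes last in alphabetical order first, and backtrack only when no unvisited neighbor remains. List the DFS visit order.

R -> P -> U -> X -> W -> Y -> H -> S -> V -> Q -> T -> O -> J -> M -> K -> N -> I -> L -> G -> F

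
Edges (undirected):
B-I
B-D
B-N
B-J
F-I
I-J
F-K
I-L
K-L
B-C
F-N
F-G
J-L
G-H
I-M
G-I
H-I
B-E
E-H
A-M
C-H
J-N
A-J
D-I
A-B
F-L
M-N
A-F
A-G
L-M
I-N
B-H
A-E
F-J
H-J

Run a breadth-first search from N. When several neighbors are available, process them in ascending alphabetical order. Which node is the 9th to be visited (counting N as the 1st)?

Visit N; enqueue B, F, I, J, M → queue [B, F, I, J, M]
Visit B; enqueue A, C, D, E, H → queue [F, I, J, M, A, C, D, E, H]
Visit F; enqueue G, K, L → queue [I, J, M, A, C, D, E, H, G, K, L]
Visit I → queue [J, M, A, C, D, E, H, G, K, L]
Visit J → queue [M, A, C, D, E, H, G, K, L]
Visit M → queue [A, C, D, E, H, G, K, L]
Visit A → queue [C, D, E, H, G, K, L]
Visit C → queue [D, E, H, G, K, L]
Visit D → queue [E, H, G, K, L]
Visit E → queue [H, G, K, L]
Visit H → queue [G, K, L]
Visit G → queue [K, L]
Visit K → queue [L]
Visit L → queue []

Visit order: N, B, F, I, J, M, A, C, D, E, H, G, K, L

D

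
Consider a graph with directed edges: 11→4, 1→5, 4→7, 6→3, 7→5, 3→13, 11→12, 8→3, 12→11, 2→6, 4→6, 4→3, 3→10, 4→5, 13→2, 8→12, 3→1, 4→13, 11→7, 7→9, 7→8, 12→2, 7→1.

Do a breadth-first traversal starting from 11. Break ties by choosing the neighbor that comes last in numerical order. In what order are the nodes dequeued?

Visit 11; enqueue 12, 7, 4 → queue [12, 7, 4]
Visit 12; enqueue 2 → queue [7, 4, 2]
Visit 7; enqueue 9, 8, 5, 1 → queue [4, 2, 9, 8, 5, 1]
Visit 4; enqueue 13, 6, 3 → queue [2, 9, 8, 5, 1, 13, 6, 3]
Visit 2 → queue [9, 8, 5, 1, 13, 6, 3]
Visit 9 → queue [8, 5, 1, 13, 6, 3]
Visit 8 → queue [5, 1, 13, 6, 3]
Visit 5 → queue [1, 13, 6, 3]
Visit 1 → queue [13, 6, 3]
Visit 13 → queue [6, 3]
Visit 6 → queue [3]
Visit 3; enqueue 10 → queue [10]
Visit 10 → queue []

11 12 7 4 2 9 8 5 1 13 6 3 10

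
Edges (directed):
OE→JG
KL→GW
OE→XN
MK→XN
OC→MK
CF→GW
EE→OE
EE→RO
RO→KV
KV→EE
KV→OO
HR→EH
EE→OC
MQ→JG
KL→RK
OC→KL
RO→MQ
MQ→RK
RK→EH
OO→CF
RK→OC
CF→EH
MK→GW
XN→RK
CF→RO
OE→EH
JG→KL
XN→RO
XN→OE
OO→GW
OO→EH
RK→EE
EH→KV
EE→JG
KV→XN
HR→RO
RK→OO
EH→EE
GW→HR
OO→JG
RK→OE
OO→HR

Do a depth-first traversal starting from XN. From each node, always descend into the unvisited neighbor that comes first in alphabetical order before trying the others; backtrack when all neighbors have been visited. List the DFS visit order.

XN → OE → EH → EE → JG → KL → GW → HR → RO → KV → OO → CF → MQ → RK → OC → MK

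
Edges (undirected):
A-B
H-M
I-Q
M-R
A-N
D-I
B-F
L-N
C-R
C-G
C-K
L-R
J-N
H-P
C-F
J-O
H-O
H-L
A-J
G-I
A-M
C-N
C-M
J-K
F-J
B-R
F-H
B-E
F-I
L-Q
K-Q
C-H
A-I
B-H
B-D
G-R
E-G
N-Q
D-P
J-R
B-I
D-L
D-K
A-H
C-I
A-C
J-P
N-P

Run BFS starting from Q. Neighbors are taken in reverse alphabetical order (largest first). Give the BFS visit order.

Q, N, L, K, I, P, J, C, A, R, H, D, G, F, B, O, M, E

Visit Q; enqueue N, L, K, I → queue [N, L, K, I]
Visit N; enqueue P, J, C, A → queue [L, K, I, P, J, C, A]
Visit L; enqueue R, H, D → queue [K, I, P, J, C, A, R, H, D]
Visit K → queue [I, P, J, C, A, R, H, D]
Visit I; enqueue G, F, B → queue [P, J, C, A, R, H, D, G, F, B]
Visit P → queue [J, C, A, R, H, D, G, F, B]
Visit J; enqueue O → queue [C, A, R, H, D, G, F, B, O]
Visit C; enqueue M → queue [A, R, H, D, G, F, B, O, M]
Visit A → queue [R, H, D, G, F, B, O, M]
Visit R → queue [H, D, G, F, B, O, M]
Visit H → queue [D, G, F, B, O, M]
Visit D → queue [G, F, B, O, M]
Visit G; enqueue E → queue [F, B, O, M, E]
Visit F → queue [B, O, M, E]
Visit B → queue [O, M, E]
Visit O → queue [M, E]
Visit M → queue [E]
Visit E → queue []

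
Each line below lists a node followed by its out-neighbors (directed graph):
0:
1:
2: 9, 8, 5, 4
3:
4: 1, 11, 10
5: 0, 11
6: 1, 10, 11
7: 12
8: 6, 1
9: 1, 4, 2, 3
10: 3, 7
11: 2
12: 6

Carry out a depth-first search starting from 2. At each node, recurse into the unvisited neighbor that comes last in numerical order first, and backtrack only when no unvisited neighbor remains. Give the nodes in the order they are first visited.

2, 9, 4, 11, 10, 7, 12, 6, 1, 3, 8, 5, 0

Visit 2
2 → 9
9 → 4
4 → 11
4 → 10
10 → 7
7 → 12
12 → 6
6 → 1
10 → 3
2 → 8
2 → 5
5 → 0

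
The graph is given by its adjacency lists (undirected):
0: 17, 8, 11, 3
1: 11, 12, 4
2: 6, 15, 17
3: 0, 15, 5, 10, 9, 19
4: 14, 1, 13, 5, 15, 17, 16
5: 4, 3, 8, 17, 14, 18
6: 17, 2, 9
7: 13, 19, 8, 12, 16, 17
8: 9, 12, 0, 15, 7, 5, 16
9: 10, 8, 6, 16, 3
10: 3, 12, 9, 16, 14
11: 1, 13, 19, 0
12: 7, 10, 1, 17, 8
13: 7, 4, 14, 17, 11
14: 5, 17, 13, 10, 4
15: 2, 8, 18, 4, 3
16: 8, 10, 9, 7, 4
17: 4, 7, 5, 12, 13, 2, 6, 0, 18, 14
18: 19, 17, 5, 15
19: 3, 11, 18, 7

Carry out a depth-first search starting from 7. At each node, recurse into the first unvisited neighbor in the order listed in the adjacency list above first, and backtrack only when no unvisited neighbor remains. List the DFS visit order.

7, 13, 4, 14, 5, 3, 0, 17, 12, 10, 9, 8, 15, 2, 6, 18, 19, 11, 1, 16

Visit 7
7 → 13
13 → 4
4 → 14
14 → 5
5 → 3
3 → 0
0 → 17
17 → 12
12 → 10
10 → 9
9 → 8
8 → 15
15 → 2
2 → 6
15 → 18
18 → 19
19 → 11
11 → 1
8 → 16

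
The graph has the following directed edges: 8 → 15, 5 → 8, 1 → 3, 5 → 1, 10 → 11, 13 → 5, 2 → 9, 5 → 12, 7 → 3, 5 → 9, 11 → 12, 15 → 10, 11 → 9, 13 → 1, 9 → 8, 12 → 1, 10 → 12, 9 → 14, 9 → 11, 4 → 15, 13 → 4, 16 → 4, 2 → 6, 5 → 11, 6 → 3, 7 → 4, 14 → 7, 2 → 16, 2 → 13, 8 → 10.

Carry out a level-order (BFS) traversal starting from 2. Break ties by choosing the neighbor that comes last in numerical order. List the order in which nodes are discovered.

2 → 16 → 13 → 9 → 6 → 4 → 5 → 1 → 14 → 11 → 8 → 3 → 15 → 12 → 7 → 10

Visit 2; enqueue 16, 13, 9, 6 → queue [16, 13, 9, 6]
Visit 16; enqueue 4 → queue [13, 9, 6, 4]
Visit 13; enqueue 5, 1 → queue [9, 6, 4, 5, 1]
Visit 9; enqueue 14, 11, 8 → queue [6, 4, 5, 1, 14, 11, 8]
Visit 6; enqueue 3 → queue [4, 5, 1, 14, 11, 8, 3]
Visit 4; enqueue 15 → queue [5, 1, 14, 11, 8, 3, 15]
Visit 5; enqueue 12 → queue [1, 14, 11, 8, 3, 15, 12]
Visit 1 → queue [14, 11, 8, 3, 15, 12]
Visit 14; enqueue 7 → queue [11, 8, 3, 15, 12, 7]
Visit 11 → queue [8, 3, 15, 12, 7]
Visit 8; enqueue 10 → queue [3, 15, 12, 7, 10]
Visit 3 → queue [15, 12, 7, 10]
Visit 15 → queue [12, 7, 10]
Visit 12 → queue [7, 10]
Visit 7 → queue [10]
Visit 10 → queue []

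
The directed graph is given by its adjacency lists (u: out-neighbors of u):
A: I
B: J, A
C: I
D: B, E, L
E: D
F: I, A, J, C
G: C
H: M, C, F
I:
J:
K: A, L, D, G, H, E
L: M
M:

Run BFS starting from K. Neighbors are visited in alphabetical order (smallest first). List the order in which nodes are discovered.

Visit K; enqueue A, D, E, G, H, L → queue [A, D, E, G, H, L]
Visit A; enqueue I → queue [D, E, G, H, L, I]
Visit D; enqueue B → queue [E, G, H, L, I, B]
Visit E → queue [G, H, L, I, B]
Visit G; enqueue C → queue [H, L, I, B, C]
Visit H; enqueue F, M → queue [L, I, B, C, F, M]
Visit L → queue [I, B, C, F, M]
Visit I → queue [B, C, F, M]
Visit B; enqueue J → queue [C, F, M, J]
Visit C → queue [F, M, J]
Visit F → queue [M, J]
Visit M → queue [J]
Visit J → queue []

K, A, D, E, G, H, L, I, B, C, F, M, J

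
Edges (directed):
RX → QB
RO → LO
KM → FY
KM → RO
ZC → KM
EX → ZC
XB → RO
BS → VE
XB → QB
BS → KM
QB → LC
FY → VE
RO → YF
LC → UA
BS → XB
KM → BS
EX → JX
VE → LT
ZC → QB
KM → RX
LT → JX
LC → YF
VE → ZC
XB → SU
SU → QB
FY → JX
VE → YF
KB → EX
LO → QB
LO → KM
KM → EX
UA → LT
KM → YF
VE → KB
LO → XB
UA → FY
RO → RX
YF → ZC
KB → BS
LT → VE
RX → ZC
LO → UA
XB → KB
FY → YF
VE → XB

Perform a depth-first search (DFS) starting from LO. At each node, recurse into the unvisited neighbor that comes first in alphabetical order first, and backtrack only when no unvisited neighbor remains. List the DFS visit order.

LO → KM → BS → VE → KB → EX → JX → ZC → QB → LC → UA → FY → YF → LT → XB → RO → RX → SU

Visit LO
LO → KM
KM → BS
BS → VE
VE → KB
KB → EX
EX → JX
EX → ZC
ZC → QB
QB → LC
LC → UA
UA → FY
FY → YF
UA → LT
VE → XB
XB → RO
RO → RX
XB → SU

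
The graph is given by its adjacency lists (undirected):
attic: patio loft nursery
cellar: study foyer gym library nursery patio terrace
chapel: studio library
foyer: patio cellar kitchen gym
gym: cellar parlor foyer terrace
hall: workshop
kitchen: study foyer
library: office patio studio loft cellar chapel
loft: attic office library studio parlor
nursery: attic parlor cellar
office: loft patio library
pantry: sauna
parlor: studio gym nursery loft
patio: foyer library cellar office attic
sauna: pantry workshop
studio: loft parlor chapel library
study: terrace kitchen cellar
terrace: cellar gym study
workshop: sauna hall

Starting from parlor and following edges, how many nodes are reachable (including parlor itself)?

15

BFS from parlor visits: parlor, studio, nursery, loft, gym, library, chapel, cellar, attic, office, terrace, foyer, patio, study, kitchen
Reachable nodes: 15 of 19 total.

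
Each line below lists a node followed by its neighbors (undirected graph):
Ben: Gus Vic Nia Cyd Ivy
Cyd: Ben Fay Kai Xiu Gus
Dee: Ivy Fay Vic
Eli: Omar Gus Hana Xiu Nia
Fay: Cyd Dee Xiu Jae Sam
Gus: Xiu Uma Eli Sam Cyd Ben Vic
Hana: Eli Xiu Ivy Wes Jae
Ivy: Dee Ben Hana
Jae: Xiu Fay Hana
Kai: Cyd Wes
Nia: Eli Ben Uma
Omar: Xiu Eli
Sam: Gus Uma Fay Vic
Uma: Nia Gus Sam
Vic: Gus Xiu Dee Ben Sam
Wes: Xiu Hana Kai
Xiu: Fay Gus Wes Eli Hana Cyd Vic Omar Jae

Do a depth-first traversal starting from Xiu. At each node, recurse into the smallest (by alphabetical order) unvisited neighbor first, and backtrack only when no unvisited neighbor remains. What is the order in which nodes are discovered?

Visit Xiu
Xiu → Cyd
Cyd → Ben
Ben → Gus
Gus → Eli
Eli → Hana
Hana → Ivy
Ivy → Dee
Dee → Fay
Fay → Jae
Fay → Sam
Sam → Uma
Uma → Nia
Sam → Vic
Hana → Wes
Wes → Kai
Eli → Omar

Xiu Cyd Ben Gus Eli Hana Ivy Dee Fay Jae Sam Uma Nia Vic Wes Kai Omar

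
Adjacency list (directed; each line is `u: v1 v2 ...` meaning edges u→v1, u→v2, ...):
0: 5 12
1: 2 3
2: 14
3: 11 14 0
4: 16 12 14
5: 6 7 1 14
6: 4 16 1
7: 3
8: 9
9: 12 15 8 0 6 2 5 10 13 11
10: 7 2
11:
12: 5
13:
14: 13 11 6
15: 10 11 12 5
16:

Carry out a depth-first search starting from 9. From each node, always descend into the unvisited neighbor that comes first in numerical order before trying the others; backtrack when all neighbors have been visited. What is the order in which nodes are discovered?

Visit 9
9 → 0
0 → 5
5 → 1
1 → 2
2 → 14
14 → 6
6 → 4
4 → 12
4 → 16
14 → 11
14 → 13
1 → 3
5 → 7
9 → 8
9 → 10
9 → 15

9 0 5 1 2 14 6 4 12 16 11 13 3 7 8 10 15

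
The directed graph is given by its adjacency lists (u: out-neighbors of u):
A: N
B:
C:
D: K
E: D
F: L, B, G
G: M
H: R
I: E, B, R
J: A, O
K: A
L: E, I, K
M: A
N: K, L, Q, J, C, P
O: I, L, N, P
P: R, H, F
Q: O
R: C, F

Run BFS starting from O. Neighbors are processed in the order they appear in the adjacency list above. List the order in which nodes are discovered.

Visit O; enqueue I, L, N, P → queue [I, L, N, P]
Visit I; enqueue E, B, R → queue [L, N, P, E, B, R]
Visit L; enqueue K → queue [N, P, E, B, R, K]
Visit N; enqueue Q, J, C → queue [P, E, B, R, K, Q, J, C]
Visit P; enqueue H, F → queue [E, B, R, K, Q, J, C, H, F]
Visit E; enqueue D → queue [B, R, K, Q, J, C, H, F, D]
Visit B → queue [R, K, Q, J, C, H, F, D]
Visit R → queue [K, Q, J, C, H, F, D]
Visit K; enqueue A → queue [Q, J, C, H, F, D, A]
Visit Q → queue [J, C, H, F, D, A]
Visit J → queue [C, H, F, D, A]
Visit C → queue [H, F, D, A]
Visit H → queue [F, D, A]
Visit F; enqueue G → queue [D, A, G]
Visit D → queue [A, G]
Visit A → queue [G]
Visit G; enqueue M → queue [M]
Visit M → queue []

O, I, L, N, P, E, B, R, K, Q, J, C, H, F, D, A, G, M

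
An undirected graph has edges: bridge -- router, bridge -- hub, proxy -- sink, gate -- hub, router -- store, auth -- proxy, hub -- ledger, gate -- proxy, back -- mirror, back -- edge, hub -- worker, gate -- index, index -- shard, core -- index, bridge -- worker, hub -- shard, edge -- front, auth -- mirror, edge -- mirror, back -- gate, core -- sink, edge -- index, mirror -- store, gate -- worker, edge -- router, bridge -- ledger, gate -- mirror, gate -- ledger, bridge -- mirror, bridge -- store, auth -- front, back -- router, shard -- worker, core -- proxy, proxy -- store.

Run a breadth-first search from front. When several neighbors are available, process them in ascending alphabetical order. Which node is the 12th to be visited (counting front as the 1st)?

Visit front; enqueue auth, edge → queue [auth, edge]
Visit auth; enqueue mirror, proxy → queue [edge, mirror, proxy]
Visit edge; enqueue back, index, router → queue [mirror, proxy, back, index, router]
Visit mirror; enqueue bridge, gate, store → queue [proxy, back, index, router, bridge, gate, store]
Visit proxy; enqueue core, sink → queue [back, index, router, bridge, gate, store, core, sink]
Visit back → queue [index, router, bridge, gate, store, core, sink]
Visit index; enqueue shard → queue [router, bridge, gate, store, core, sink, shard]
Visit router → queue [bridge, gate, store, core, sink, shard]
Visit bridge; enqueue hub, ledger, worker → queue [gate, store, core, sink, shard, hub, ledger, worker]
Visit gate → queue [store, core, sink, shard, hub, ledger, worker]
Visit store → queue [core, sink, shard, hub, ledger, worker]
Visit core → queue [sink, shard, hub, ledger, worker]
Visit sink → queue [shard, hub, ledger, worker]
Visit shard → queue [hub, ledger, worker]
Visit hub → queue [ledger, worker]
Visit ledger → queue [worker]
Visit worker → queue []

Visit order: front, auth, edge, mirror, proxy, back, index, router, bridge, gate, store, core, sink, shard, hub, ledger, worker

core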